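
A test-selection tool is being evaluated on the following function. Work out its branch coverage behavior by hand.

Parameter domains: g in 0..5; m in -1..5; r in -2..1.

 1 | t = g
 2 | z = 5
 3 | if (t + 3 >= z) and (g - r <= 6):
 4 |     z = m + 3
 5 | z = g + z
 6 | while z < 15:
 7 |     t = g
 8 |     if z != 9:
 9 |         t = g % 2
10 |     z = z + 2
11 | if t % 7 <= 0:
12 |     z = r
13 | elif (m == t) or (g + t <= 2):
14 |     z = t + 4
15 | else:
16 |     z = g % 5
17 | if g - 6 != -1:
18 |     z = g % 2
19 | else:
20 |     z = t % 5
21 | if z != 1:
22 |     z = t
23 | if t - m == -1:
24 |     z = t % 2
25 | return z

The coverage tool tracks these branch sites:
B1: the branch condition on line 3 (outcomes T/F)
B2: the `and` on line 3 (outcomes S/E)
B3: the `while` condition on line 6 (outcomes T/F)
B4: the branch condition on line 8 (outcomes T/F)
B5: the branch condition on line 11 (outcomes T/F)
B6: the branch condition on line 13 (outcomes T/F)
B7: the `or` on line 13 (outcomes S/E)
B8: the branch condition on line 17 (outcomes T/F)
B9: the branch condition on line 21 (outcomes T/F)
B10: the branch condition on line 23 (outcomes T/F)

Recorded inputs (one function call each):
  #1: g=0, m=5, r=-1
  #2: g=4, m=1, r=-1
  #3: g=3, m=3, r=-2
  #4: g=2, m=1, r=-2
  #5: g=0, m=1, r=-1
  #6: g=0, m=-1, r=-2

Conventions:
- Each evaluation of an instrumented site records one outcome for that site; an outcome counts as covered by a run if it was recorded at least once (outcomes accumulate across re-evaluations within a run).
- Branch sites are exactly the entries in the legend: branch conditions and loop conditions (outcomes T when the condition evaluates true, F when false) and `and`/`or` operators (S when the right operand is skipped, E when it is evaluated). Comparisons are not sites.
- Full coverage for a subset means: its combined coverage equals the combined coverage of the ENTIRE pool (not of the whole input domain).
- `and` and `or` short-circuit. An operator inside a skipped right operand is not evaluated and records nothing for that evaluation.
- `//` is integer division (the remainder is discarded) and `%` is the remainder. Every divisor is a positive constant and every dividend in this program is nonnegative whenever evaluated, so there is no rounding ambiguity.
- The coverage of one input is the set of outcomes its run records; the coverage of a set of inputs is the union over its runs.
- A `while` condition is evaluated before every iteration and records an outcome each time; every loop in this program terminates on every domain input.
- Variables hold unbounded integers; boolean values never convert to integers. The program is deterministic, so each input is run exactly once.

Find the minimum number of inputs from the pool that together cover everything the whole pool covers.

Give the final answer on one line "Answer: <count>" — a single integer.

input #1 (g=0, m=5, r=-1): covers B1=F, B2=S, B3=T, B3=F, B4=T, B4=F, B5=T, B8=T, B9=T, B10=F
input #2 (g=4, m=1, r=-1): covers B1=T, B2=E, B3=T, B3=F, B4=T, B5=T, B8=T, B9=T, B10=T
input #3 (g=3, m=3, r=-2): covers B1=T, B2=E, B3=T, B3=F, B4=T, B4=F, B5=F, B6=F, B7=E, B8=T, B9=F, B10=F
input #4 (g=2, m=1, r=-2): covers B1=T, B2=E, B3=T, B3=F, B4=T, B5=T, B8=T, B9=T, B10=T
input #5 (g=0, m=1, r=-1): covers B1=F, B2=S, B3=T, B3=F, B4=T, B4=F, B5=T, B8=T, B9=T, B10=T
input #6 (g=0, m=-1, r=-2): covers B1=F, B2=S, B3=T, B3=F, B4=T, B4=F, B5=T, B8=T, B9=T, B10=F
union over all inputs: B1=T, B1=F, B2=S, B2=E, B3=T, B3=F, B4=T, B4=F, B5=T, B5=F, B6=F, B7=E, B8=T, B9=T, B9=F, B10=T, B10=F (17 outcomes)
every size-1 subset falls short of the 17 outcomes (best: 12/17)
the canonical winner is {3, 5}: size 2, full 17-outcome coverage, earliest index list among size-2 covers

Answer: 2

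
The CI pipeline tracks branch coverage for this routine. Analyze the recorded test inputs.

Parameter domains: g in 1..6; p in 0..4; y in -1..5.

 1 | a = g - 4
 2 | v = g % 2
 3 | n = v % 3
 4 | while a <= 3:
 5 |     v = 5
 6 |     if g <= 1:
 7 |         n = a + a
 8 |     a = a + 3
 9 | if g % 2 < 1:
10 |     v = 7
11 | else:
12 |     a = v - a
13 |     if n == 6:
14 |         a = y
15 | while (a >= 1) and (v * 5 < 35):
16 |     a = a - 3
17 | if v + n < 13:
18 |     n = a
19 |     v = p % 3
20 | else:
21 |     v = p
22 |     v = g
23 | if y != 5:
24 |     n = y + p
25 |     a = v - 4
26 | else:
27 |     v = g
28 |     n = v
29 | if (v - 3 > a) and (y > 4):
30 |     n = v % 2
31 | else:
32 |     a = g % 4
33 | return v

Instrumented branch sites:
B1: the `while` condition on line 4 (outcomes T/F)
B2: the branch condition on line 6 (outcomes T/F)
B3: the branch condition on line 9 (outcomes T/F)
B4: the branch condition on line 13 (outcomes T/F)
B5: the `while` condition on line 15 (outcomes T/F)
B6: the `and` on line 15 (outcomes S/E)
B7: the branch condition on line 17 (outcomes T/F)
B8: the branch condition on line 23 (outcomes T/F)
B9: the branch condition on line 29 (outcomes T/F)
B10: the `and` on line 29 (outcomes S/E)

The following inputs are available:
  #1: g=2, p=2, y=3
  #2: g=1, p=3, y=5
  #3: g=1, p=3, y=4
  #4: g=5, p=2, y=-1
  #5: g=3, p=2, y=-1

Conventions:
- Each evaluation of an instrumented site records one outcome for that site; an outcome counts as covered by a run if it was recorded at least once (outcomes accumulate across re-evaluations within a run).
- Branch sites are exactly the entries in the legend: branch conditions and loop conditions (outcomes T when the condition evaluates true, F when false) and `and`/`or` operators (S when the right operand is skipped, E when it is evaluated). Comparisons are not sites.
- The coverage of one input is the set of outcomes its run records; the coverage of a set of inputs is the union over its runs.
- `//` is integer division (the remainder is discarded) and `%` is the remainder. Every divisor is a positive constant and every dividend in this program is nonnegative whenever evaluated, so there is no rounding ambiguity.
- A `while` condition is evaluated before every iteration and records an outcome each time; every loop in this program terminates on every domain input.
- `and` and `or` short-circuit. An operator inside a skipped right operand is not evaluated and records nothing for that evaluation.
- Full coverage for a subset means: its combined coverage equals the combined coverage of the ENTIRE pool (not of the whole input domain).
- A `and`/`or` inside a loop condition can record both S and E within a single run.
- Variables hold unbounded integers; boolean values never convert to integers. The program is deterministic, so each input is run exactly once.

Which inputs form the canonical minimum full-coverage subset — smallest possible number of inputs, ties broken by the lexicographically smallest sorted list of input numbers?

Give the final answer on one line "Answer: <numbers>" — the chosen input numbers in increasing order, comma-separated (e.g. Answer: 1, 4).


#1 (g=2, p=2, y=3) -> B1->T, B2->F, B1->T, B2->F, B1->F, B3->T, B6->E, B5->F, B7->T, B8->T, B10->E, B9->F; covered: B1=T, B1=F, B2=F, B3=T, B5=F, B6=E, B7=T, B8=T, B9=F, B10=E
#2 (g=1, p=3, y=5) -> B1->T, B2->T, B1->T, B2->T, B1->T, B2->T, B1->F, B3->F, B4->T, B6->E, B5->T, B6->E, B5->T, B6->S, ...; covered: B1=T, B1=F, B2=T, B3=F, B4=T, B5=T, B5=F, B6=S, B6=E, B7=T, B8=F, B9=F, B10=S
#3 (g=1, p=3, y=4) -> B1->T, B2->T, B1->T, B2->T, B1->T, B2->T, B1->F, B3->F, B4->T, B6->E, B5->T, B6->E, B5->T, B6->S, ...; covered: B1=T, B1=F, B2=T, B3=F, B4=T, B5=T, B5=F, B6=S, B6=E, B7=T, B8=T, B9=F, B10=E
#4 (g=5, p=2, y=-1) -> B1->T, B2->F, B1->F, B3->F, B4->F, B6->E, B5->T, B6->S, B5->F, B7->T, B8->T, B10->E, B9->F; covered: B1=T, B1=F, B2=F, B3=F, B4=F, B5=T, B5=F, B6=S, B6=E, B7=T, B8=T, B9=F, B10=E
#5 (g=3, p=2, y=-1) -> B1->T, B2->F, B1->T, B2->F, B1->F, B3->F, B4->F, B6->S, B5->F, B7->T, B8->T, B10->E, B9->F; covered: B1=T, B1=F, B2=F, B3=F, B4=F, B5=F, B6=S, B7=T, B8=T, B9=F, B10=E
pool-wide coverage (18 outcomes): B1=T, B1=F, B2=T, B2=F, B3=T, B3=F, B4=T, B4=F, B5=T, B5=F, B6=S, B6=E, B7=T, B8=T, B8=F, B9=F, B10=S, B10=E
size 1 is not enough: best union over all size-1 subsets is 13/18
size 2 is not enough: best union over all size-2 subsets is 17/18
size 3: inputs {1, 2, 4} cover all 18 outcomes, and no lexicographically smaller subset of this size does
Answer: 1, 2, 4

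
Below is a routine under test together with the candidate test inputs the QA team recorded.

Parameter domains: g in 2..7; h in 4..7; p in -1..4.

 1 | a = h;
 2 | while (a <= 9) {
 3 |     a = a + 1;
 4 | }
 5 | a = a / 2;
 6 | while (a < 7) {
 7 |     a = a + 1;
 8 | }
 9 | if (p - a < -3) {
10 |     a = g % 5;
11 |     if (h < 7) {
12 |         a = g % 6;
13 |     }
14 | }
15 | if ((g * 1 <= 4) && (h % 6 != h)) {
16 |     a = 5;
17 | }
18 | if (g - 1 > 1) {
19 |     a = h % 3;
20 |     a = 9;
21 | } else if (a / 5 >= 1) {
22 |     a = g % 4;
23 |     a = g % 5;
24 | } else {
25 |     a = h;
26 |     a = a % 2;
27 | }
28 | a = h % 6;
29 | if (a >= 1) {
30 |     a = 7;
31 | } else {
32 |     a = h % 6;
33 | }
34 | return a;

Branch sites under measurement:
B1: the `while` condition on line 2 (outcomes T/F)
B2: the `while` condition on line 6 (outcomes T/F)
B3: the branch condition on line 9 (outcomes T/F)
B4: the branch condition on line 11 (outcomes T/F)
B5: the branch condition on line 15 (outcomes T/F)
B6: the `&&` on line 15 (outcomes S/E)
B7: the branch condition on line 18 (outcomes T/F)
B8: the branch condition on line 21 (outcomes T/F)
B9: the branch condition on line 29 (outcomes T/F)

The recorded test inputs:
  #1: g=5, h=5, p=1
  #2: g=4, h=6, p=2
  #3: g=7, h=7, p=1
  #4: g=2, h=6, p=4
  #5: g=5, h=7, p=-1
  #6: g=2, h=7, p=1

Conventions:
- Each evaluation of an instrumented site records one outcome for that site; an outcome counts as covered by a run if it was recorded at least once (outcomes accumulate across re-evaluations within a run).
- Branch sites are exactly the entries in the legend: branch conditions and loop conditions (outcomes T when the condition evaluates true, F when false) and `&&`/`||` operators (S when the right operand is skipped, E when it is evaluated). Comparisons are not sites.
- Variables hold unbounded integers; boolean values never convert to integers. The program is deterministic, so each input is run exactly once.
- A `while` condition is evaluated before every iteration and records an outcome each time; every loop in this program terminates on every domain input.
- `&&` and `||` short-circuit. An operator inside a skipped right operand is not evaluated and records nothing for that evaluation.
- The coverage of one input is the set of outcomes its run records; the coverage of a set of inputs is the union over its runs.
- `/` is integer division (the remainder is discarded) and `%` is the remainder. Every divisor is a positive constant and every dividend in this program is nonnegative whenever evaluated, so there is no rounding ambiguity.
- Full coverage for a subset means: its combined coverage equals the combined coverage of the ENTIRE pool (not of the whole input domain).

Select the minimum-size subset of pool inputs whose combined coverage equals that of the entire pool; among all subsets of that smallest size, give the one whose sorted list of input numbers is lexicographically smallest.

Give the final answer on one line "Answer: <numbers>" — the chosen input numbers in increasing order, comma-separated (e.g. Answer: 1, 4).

run #1 (g=5, h=5, p=1) records B1=T, B1=F, B2=T, B2=F, B3=T, B4=T, B5=F, B6=S, B7=T, B9=T
run #2 (g=4, h=6, p=2) records B1=T, B1=F, B2=T, B2=F, B3=T, B4=T, B5=T, B6=E, B7=T, B9=F
run #3 (g=7, h=7, p=1) records B1=T, B1=F, B2=T, B2=F, B3=T, B4=F, B5=F, B6=S, B7=T, B9=T
run #4 (g=2, h=6, p=4) records B1=T, B1=F, B2=T, B2=F, B3=F, B5=T, B6=E, B7=F, B8=T, B9=F
run #5 (g=5, h=7, p=-1) records B1=T, B1=F, B2=T, B2=F, B3=T, B4=F, B5=F, B6=S, B7=T, B9=T
run #6 (g=2, h=7, p=1) records B1=T, B1=F, B2=T, B2=F, B3=T, B4=F, B5=T, B6=E, B7=F, B8=T, B9=T
union over all inputs: B1=T, B1=F, B2=T, B2=F, B3=T, B3=F, B4=T, B4=F, B5=T, B5=F, B6=S, B6=E, B7=T, B7=F, B8=T, B9=T, B9=F (17 outcomes)
no size-1 subset reaches all 17 outcomes (best union: 11/17)
no size-2 subset reaches all 17 outcomes (best union: 16/17)
the canonical winner is {1, 3, 4}: size 3, full 17-outcome coverage, earliest index list among size-3 covers

Answer: 1, 3, 4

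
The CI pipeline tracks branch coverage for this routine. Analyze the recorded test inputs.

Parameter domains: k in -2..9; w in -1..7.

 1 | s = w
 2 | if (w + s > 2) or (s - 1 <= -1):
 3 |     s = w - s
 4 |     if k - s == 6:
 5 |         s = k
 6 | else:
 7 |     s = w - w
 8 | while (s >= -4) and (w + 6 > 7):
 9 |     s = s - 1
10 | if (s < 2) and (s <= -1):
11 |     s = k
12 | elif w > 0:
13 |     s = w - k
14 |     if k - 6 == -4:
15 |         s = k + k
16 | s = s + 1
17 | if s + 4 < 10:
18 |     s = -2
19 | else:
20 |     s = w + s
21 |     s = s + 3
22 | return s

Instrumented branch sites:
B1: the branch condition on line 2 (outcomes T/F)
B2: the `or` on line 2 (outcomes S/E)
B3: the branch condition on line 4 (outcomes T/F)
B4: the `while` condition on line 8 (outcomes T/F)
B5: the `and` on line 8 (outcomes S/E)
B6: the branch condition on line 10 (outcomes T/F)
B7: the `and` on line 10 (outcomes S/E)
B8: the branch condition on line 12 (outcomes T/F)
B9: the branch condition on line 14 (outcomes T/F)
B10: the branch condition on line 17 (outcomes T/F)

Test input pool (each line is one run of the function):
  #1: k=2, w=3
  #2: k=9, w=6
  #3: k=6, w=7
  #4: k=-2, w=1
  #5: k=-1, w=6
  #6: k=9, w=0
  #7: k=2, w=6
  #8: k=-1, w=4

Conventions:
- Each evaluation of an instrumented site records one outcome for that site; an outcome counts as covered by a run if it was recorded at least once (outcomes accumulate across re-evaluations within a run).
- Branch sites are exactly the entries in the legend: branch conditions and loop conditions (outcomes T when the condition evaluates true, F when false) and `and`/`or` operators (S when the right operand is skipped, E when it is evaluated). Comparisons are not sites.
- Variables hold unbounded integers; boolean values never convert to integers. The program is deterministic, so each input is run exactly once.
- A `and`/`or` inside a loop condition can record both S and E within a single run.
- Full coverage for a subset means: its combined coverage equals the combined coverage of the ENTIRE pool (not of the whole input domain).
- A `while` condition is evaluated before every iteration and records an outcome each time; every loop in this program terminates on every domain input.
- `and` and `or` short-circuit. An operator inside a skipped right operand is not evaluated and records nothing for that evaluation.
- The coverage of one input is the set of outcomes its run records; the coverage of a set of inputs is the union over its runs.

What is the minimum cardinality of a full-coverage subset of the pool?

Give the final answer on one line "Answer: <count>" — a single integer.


input #1 (k=2, w=3): events B2->S, B1->T, B3->F, B5->E, B4->T, B5->E, B4->T, B5->E, B4->T, B5->E, B4->T, B5->E, B4->T, B5->S, ...; covers B1=T, B2=S, B3=F, B4=T, B4=F, B5=S, B5=E, B6=T, B7=E, B10=T
input #2 (k=9, w=6): events B2->S, B1->T, B3->F, B5->E, B4->T, B5->E, B4->T, B5->E, B4->T, B5->E, B4->T, B5->E, B4->T, B5->S, ...; covers B1=T, B2=S, B3=F, B4=T, B4=F, B5=S, B5=E, B6=T, B7=E, B10=F
input #3 (k=6, w=7): events B2->S, B1->T, B3->T, B5->E, B4->T, B5->E, B4->T, B5->E, B4->T, B5->E, B4->T, B5->E, B4->T, B5->E, ...; covers B1=T, B2=S, B3=T, B4=T, B4=F, B5=S, B5=E, B6=T, B7=E, B10=F
input #4 (k=-2, w=1): events B2->E, B1->F, B5->E, B4->F, B7->E, B6->F, B8->T, B9->F, B10->T; covers B1=F, B2=E, B4=F, B5=E, B6=F, B7=E, B8=T, B9=F, B10=T
input #5 (k=-1, w=6): events B2->S, B1->T, B3->F, B5->E, B4->T, B5->E, B4->T, B5->E, B4->T, B5->E, B4->T, B5->E, B4->T, B5->S, ...; covers B1=T, B2=S, B3=F, B4=T, B4=F, B5=S, B5=E, B6=T, B7=E, B10=T
input #6 (k=9, w=0): events B2->E, B1->T, B3->F, B5->E, B4->F, B7->E, B6->F, B8->F, B10->T; covers B1=T, B2=E, B3=F, B4=F, B5=E, B6=F, B7=E, B8=F, B10=T
input #7 (k=2, w=6): events B2->S, B1->T, B3->F, B5->E, B4->T, B5->E, B4->T, B5->E, B4->T, B5->E, B4->T, B5->E, B4->T, B5->S, ...; covers B1=T, B2=S, B3=F, B4=T, B4=F, B5=S, B5=E, B6=T, B7=E, B10=T
input #8 (k=-1, w=4): events B2->S, B1->T, B3->F, B5->E, B4->T, B5->E, B4->T, B5->E, B4->T, B5->E, B4->T, B5->E, B4->T, B5->S, ...; covers B1=T, B2=S, B3=F, B4=T, B4=F, B5=S, B5=E, B6=T, B7=E, B10=T
together the pool reaches 18 outcomes: B1=T, B1=F, B2=S, B2=E, B3=T, B3=F, B4=T, B4=F, B5=S, B5=E, B6=T, B6=F, B7=E, B8=T, B8=F, B9=F, B10=T, B10=F
checked all size-1 subsets: none covers 18 outcomes (max 10/18)
checked all size-2 subsets: none covers 18 outcomes (max 16/18)
at size 3, {3, 4, 6} reaches all 18 outcomes; every lexicographically earlier size-3 subset fails
Answer: 3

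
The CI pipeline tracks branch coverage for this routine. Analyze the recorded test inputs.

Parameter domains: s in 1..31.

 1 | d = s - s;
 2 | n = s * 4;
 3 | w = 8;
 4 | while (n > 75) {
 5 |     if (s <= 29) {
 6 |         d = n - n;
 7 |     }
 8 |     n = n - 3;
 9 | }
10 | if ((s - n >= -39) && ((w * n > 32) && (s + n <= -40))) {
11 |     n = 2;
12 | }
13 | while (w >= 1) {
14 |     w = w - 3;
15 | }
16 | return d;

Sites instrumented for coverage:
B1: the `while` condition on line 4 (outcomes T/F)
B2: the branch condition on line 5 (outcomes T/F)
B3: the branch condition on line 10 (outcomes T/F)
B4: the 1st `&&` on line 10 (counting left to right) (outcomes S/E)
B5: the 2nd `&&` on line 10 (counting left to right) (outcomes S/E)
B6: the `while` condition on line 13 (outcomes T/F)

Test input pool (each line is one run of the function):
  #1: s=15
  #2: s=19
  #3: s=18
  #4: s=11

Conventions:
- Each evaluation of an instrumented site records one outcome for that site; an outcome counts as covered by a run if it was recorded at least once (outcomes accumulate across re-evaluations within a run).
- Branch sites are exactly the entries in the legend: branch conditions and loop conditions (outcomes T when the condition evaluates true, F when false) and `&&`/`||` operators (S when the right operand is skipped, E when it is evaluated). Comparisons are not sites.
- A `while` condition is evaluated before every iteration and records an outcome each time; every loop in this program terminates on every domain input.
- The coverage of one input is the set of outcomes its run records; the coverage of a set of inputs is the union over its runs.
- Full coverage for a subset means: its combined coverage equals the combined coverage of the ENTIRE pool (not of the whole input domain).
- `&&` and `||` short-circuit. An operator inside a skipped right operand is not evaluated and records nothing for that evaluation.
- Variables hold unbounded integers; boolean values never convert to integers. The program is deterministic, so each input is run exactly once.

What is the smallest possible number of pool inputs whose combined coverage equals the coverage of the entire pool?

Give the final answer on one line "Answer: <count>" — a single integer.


input #1, s=15: events B1->F, B4->S, B3->F, B6->T, B6->T, B6->T, B6->F; outcomes B1=F, B3=F, B4=S, B6=T, B6=F
input #2, s=19: events B1->T, B2->T, B1->F, B4->S, B3->F, B6->T, B6->T, B6->T, B6->F; outcomes B1=T, B1=F, B2=T, B3=F, B4=S, B6=T, B6=F
input #3, s=18: events B1->F, B4->S, B3->F, B6->T, B6->T, B6->T, B6->F; outcomes B1=F, B3=F, B4=S, B6=T, B6=F
input #4, s=11: events B1->F, B4->E, B5->E, B3->F, B6->T, B6->T, B6->T, B6->F; outcomes B1=F, B3=F, B4=E, B5=E, B6=T, B6=F
union over all inputs: B1=T, B1=F, B2=T, B3=F, B4=S, B4=E, B5=E, B6=T, B6=F (9 outcomes)
every size-1 subset falls short of the 9 outcomes (best: 7/9)
size 2: inputs {2, 4} cover all 9 outcomes, and no lexicographically smaller subset of this size does
Answer: 2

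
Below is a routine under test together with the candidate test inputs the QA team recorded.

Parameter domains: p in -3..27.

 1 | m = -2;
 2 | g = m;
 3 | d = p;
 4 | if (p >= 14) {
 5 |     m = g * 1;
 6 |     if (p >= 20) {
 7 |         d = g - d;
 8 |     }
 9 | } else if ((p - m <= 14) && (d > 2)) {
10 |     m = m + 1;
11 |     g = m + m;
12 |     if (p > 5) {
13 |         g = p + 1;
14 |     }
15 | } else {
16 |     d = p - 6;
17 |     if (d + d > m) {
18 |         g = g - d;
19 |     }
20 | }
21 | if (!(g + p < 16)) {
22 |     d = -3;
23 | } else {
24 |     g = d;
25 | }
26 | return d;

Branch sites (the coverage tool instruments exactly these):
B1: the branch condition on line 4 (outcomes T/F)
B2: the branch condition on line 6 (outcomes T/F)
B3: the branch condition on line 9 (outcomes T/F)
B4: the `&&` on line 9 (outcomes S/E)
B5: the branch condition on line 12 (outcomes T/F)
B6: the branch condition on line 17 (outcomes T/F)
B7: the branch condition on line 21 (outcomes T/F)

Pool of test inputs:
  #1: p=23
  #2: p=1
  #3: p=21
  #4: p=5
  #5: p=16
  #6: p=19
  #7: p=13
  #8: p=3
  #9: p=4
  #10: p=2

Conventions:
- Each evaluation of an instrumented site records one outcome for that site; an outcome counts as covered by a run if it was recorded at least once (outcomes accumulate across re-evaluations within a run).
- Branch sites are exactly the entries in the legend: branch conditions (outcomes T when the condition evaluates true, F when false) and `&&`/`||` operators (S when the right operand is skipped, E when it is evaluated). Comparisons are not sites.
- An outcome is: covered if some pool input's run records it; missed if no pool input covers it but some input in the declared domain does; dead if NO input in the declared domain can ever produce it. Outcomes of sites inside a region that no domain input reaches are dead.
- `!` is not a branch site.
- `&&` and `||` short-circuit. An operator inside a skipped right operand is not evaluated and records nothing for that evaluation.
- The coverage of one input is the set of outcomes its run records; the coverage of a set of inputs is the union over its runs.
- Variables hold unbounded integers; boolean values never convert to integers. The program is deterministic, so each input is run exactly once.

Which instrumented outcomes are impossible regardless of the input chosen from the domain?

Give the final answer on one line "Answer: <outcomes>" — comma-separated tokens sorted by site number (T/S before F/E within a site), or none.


running all 31 domain inputs and tallying outcomes:
  reachable outcomes have witnesses, e.g. B1=T (e.g. p=14), B1=F (e.g. p=-3), B2=T (e.g. p=20), B2=F (e.g. p=14)
Answer: none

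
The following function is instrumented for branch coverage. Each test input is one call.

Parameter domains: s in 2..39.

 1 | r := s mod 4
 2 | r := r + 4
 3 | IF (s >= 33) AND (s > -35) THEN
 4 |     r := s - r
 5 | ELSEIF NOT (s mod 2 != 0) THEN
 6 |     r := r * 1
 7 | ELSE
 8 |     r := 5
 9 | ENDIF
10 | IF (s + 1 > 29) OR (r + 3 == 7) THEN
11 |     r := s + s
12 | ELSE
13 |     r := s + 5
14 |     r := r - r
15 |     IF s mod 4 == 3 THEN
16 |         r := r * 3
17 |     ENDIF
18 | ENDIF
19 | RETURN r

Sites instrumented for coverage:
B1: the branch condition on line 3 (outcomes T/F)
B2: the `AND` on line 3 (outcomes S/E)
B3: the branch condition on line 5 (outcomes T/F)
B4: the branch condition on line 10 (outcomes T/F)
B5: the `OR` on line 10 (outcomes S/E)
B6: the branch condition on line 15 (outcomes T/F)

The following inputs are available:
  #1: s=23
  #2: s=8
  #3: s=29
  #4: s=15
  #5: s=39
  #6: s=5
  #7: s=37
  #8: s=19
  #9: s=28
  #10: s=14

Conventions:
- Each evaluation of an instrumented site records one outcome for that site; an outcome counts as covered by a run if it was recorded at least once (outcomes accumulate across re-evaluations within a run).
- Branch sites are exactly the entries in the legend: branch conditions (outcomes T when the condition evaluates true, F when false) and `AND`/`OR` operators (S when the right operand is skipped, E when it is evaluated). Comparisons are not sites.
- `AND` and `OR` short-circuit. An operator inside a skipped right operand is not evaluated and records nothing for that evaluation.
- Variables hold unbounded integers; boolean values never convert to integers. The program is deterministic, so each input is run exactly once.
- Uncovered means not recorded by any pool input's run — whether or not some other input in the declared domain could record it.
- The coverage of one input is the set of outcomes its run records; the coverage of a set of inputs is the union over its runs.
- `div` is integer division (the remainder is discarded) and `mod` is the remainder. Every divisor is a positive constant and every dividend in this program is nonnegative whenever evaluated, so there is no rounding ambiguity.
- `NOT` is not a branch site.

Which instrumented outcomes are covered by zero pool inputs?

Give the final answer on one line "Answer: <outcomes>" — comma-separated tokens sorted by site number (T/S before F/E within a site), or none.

run #1 (s=23) runs B2->S, B1->F, B3->F, B5->E, B4->F, B6->T; records B1=F, B2=S, B3=F, B4=F, B5=E, B6=T
run #2 (s=8) runs B2->S, B1->F, B3->T, B5->E, B4->T; records B1=F, B2=S, B3=T, B4=T, B5=E
run #3 (s=29) runs B2->S, B1->F, B3->F, B5->S, B4->T; records B1=F, B2=S, B3=F, B4=T, B5=S
run #4 (s=15) runs B2->S, B1->F, B3->F, B5->E, B4->F, B6->T; records B1=F, B2=S, B3=F, B4=F, B5=E, B6=T
run #5 (s=39) runs B2->E, B1->T, B5->S, B4->T; records B1=T, B2=E, B4=T, B5=S
run #6 (s=5) runs B2->S, B1->F, B3->F, B5->E, B4->F, B6->F; records B1=F, B2=S, B3=F, B4=F, B5=E, B6=F
run #7 (s=37) runs B2->E, B1->T, B5->S, B4->T; records B1=T, B2=E, B4=T, B5=S
run #8 (s=19) runs B2->S, B1->F, B3->F, B5->E, B4->F, B6->T; records B1=F, B2=S, B3=F, B4=F, B5=E, B6=T
run #9 (s=28) runs B2->S, B1->F, B3->T, B5->E, B4->T; records B1=F, B2=S, B3=T, B4=T, B5=E
run #10 (s=14) runs B2->S, B1->F, B3->T, B5->E, B4->F, B6->F; records B1=F, B2=S, B3=T, B4=F, B5=E, B6=F
union over the pool: B1=T, B1=F, B2=S, B2=E, B3=T, B3=F, B4=T, B4=F, B5=S, B5=E, B6=T, B6=F
uncovered (0 of 12): none

Answer: none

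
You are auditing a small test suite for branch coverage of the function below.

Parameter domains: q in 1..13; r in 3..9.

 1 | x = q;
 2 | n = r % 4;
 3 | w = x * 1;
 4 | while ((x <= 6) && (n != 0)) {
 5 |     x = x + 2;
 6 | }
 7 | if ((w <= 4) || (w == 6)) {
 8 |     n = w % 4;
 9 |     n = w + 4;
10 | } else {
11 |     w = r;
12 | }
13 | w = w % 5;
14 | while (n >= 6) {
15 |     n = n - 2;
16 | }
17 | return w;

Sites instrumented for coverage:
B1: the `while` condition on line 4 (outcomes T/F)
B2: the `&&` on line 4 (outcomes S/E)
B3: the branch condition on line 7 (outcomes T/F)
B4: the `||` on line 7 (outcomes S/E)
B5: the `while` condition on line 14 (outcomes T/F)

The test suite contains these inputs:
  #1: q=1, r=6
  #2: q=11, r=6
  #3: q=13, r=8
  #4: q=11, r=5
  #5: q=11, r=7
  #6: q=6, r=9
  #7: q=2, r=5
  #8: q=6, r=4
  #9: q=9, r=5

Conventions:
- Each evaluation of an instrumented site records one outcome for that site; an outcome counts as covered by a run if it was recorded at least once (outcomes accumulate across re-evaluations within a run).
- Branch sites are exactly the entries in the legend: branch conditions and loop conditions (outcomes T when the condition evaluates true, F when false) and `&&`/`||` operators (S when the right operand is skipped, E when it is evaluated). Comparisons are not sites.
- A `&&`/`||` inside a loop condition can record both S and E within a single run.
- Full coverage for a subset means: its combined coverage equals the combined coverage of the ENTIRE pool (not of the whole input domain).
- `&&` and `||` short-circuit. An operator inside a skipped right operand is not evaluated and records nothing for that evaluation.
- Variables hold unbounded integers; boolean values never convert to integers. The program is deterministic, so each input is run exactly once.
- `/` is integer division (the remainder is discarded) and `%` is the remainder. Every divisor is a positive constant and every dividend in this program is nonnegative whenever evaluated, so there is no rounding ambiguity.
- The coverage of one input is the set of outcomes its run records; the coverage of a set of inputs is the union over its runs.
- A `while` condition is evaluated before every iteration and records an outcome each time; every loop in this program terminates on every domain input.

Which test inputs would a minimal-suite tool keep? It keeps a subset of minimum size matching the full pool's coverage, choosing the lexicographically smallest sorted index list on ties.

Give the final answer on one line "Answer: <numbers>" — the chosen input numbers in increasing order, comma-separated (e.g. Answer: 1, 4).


input #1 (q=1, r=6): covers B1=T, B1=F, B2=S, B2=E, B3=T, B4=S, B5=F
input #2 (q=11, r=6): covers B1=F, B2=S, B3=F, B4=E, B5=F
input #3 (q=13, r=8): covers B1=F, B2=S, B3=F, B4=E, B5=F
input #4 (q=11, r=5): covers B1=F, B2=S, B3=F, B4=E, B5=F
input #5 (q=11, r=7): covers B1=F, B2=S, B3=F, B4=E, B5=F
input #6 (q=6, r=9): covers B1=T, B1=F, B2=S, B2=E, B3=T, B4=E, B5=T, B5=F
input #7 (q=2, r=5): covers B1=T, B1=F, B2=S, B2=E, B3=T, B4=S, B5=T, B5=F
input #8 (q=6, r=4): covers B1=F, B2=E, B3=T, B4=E, B5=T, B5=F
input #9 (q=9, r=5): covers B1=F, B2=S, B3=F, B4=E, B5=F
union over all inputs: B1=T, B1=F, B2=S, B2=E, B3=T, B3=F, B4=S, B4=E, B5=T, B5=F (10 outcomes)
size 1 is not enough: best union over all size-1 subsets is 8/10
inputs {2, 7} (size 2) cover everything; no size-2 subset with a lexicographically smaller index list covers all 10
Answer: 2, 7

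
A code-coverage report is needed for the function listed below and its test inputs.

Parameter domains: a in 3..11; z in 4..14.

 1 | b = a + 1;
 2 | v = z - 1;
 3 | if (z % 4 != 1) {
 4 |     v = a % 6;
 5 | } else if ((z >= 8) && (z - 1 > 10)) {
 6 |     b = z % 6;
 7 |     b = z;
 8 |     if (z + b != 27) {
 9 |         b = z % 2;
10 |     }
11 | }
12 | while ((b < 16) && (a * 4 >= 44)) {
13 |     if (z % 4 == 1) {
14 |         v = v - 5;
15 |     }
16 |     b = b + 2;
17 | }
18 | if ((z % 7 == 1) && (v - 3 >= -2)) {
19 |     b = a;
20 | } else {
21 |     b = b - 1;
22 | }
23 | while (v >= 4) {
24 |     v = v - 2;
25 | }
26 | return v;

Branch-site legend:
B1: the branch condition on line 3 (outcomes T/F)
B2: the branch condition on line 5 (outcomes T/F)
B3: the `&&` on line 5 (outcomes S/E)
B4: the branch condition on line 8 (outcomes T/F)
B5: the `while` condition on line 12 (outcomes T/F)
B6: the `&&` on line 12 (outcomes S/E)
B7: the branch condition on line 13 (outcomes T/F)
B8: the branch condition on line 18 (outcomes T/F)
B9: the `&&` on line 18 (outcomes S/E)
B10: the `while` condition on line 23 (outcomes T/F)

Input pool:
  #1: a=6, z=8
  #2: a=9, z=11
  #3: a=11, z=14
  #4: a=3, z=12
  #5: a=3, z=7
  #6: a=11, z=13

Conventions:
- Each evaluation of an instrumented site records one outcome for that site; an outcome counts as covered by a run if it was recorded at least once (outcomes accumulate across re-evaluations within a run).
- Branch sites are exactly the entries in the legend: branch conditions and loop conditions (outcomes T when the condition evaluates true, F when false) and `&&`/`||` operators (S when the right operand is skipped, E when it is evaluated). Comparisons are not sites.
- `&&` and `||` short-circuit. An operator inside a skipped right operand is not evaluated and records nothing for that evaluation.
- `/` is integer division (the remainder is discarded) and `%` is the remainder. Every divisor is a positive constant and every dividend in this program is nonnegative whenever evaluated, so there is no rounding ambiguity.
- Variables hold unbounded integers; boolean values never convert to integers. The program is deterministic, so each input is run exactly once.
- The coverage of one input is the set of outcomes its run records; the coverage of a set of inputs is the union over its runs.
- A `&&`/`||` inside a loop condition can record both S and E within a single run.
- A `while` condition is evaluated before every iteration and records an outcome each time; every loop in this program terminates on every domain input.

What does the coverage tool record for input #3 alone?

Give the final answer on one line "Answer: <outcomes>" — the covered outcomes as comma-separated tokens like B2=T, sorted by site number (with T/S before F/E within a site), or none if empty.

Simulating input #3 (a=11, z=14) step by step:
  B1->T, B6->E, B5->T, B7->F, B6->E, B5->T, B7->F, B6->S, B5->F, B9->S
  B8->F, B10->T, B10->F
distinct outcomes covered: B1=T, B5=T, B5=F, B6=S, B6=E, B7=F, B8=F, B9=S, B10=T, B10=F

Answer: B1=T, B5=T, B5=F, B6=S, B6=E, B7=F, B8=F, B9=S, B10=T, B10=F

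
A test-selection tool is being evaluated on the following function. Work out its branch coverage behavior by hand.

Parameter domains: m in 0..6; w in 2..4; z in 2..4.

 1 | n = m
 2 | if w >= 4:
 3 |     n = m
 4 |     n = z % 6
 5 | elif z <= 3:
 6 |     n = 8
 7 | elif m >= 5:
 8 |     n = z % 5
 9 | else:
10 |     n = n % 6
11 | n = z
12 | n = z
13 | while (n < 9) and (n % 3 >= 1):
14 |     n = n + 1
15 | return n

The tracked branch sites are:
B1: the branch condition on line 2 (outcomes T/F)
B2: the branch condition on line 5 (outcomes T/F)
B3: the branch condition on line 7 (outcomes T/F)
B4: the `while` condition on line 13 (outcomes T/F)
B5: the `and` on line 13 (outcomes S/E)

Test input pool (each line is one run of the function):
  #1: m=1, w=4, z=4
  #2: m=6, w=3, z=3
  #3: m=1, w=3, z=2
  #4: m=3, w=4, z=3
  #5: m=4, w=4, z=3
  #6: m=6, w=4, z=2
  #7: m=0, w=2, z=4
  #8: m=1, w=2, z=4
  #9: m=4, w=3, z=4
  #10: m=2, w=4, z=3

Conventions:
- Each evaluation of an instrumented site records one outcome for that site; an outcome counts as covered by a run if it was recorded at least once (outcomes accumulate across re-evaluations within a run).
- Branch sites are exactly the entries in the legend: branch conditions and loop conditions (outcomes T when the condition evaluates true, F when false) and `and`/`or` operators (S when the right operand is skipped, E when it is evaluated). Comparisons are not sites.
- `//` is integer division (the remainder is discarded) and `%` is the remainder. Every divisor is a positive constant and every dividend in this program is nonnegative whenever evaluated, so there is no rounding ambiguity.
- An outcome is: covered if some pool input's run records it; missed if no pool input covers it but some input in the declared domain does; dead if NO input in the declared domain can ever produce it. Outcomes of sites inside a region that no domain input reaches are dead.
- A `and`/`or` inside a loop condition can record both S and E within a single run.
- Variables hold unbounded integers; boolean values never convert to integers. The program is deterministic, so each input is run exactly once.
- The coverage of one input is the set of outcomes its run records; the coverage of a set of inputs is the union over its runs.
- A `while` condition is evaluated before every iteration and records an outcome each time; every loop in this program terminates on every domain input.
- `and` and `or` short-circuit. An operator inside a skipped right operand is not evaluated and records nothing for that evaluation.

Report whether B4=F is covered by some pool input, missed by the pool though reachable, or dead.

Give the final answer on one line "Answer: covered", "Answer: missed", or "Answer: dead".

B4=F is recorded by pool input(s) 1, 2, 3, 4, 5, 6, 7, 8, 9, 10 -> covered

Answer: covered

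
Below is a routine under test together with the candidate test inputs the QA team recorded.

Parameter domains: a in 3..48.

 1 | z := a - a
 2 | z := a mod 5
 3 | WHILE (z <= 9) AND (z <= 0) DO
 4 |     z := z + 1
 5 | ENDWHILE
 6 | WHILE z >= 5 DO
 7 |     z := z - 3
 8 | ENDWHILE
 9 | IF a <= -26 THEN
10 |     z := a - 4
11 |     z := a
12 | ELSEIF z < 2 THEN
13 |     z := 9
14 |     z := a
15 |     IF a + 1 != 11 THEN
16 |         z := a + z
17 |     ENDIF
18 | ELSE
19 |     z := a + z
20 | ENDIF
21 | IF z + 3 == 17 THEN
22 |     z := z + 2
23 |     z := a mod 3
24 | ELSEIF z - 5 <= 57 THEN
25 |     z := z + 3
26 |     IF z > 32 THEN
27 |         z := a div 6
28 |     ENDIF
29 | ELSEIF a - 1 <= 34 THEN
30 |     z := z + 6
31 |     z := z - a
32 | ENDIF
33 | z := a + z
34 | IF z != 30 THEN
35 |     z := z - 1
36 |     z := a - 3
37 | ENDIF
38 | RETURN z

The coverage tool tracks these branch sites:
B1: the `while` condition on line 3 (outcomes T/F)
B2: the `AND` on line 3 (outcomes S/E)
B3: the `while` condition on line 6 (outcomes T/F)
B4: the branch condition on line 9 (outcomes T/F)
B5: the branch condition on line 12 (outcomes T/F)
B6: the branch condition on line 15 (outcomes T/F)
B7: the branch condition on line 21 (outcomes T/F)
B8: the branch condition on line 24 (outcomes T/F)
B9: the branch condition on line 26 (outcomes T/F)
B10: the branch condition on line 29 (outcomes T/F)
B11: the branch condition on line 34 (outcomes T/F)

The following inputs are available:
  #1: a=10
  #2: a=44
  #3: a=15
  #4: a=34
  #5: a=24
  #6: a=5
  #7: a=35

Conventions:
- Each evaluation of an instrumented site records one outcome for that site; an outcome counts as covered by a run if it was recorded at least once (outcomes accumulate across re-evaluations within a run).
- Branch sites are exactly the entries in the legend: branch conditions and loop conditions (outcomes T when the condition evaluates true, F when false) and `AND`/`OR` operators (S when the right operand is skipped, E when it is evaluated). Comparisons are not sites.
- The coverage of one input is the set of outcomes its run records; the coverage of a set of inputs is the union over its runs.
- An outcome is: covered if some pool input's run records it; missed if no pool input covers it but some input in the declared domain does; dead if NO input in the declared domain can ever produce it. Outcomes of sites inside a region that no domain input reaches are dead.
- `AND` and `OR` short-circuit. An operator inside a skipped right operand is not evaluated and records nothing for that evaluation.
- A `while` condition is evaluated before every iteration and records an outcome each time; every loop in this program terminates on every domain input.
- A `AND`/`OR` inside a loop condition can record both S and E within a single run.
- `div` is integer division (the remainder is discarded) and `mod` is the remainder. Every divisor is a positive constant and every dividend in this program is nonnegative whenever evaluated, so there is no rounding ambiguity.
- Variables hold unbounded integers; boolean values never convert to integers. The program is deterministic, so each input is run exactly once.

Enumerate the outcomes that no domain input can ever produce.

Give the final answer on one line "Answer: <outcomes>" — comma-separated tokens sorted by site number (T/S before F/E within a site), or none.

checking every outcome against all 46 domain inputs:
  B2=S: unreachable across the whole domain -> dead
  B3=T: unreachable across the whole domain -> dead
  B4=T: unreachable across the whole domain -> dead
  reachable outcomes have witnesses, e.g. B1=T (e.g. a=5), B1=F (e.g. a=3), B2=E (e.g. a=3), B3=F (e.g. a=3)

Answer: B2=S, B3=T, B4=T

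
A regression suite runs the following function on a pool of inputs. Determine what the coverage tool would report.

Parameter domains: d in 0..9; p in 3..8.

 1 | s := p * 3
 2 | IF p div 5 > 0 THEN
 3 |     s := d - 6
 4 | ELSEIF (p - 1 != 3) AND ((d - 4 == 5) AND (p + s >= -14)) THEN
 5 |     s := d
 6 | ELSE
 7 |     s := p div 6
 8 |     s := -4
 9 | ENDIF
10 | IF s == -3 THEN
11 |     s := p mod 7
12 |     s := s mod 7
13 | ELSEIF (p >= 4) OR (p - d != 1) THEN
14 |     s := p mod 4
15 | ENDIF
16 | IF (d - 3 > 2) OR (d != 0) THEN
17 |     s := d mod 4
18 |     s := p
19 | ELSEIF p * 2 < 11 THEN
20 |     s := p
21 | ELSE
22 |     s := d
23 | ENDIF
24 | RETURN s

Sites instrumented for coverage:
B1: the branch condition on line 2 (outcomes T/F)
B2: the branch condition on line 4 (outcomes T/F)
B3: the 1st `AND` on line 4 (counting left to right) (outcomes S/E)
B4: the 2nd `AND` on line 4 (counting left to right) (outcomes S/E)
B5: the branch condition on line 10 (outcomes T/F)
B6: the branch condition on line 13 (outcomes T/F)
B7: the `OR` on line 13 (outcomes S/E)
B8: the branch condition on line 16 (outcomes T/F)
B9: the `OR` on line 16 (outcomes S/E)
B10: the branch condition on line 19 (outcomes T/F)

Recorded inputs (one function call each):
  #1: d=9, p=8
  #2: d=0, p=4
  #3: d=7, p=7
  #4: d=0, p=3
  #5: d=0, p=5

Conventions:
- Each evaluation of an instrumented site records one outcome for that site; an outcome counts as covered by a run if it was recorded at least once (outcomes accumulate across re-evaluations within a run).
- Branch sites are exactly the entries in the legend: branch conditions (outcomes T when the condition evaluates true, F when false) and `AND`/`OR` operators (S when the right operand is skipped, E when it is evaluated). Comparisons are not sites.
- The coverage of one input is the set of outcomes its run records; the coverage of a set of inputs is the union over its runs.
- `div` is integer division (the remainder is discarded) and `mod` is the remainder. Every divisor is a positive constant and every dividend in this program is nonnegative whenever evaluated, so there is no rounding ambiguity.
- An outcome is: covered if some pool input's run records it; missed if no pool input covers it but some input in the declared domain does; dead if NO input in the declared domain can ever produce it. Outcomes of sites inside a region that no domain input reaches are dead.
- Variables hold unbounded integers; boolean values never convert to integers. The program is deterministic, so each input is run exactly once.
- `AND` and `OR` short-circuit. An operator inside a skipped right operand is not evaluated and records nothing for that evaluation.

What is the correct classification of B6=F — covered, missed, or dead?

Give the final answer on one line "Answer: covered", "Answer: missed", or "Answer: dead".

no pool input records B6=F
but domain input (d=2, p=3) does record it -> reachable, so missed

Answer: missed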